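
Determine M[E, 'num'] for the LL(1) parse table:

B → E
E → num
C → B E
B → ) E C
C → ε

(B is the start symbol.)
To find M[E, 'num'], we find productions for E where 'num' is in the predict set (PREDICT(N → α) = (FIRST(α) \ {ε}) ∪ (FOLLOW(N) if α ⇒* ε)).

E → num: PREDICT = { 'num' }
  'num' is in predict set, so this production goes in M[E, 'num']

M[E, 'num'] = E → num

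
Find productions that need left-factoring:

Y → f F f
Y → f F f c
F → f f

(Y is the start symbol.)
Left-factoring is needed when two productions for the same non-terminal
share a common prefix on the right-hand side.

Productions for Y:
  Y → f F f
  Y → f F f c

Found common prefix 'f F f' in productions for Y

Answer: Yes, Y has productions with common prefix 'f F f'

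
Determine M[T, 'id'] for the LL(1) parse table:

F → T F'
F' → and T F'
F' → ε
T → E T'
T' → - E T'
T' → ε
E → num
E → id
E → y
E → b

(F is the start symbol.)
To find M[T, 'id'], we find productions for T where 'id' is in the predict set (PREDICT(N → α) = (FIRST(α) \ {ε}) ∪ (FOLLOW(N) if α ⇒* ε)).

Relevant sets:
  FIRST(E) = { 'b', 'id', 'num', 'y' }

T → E T': PREDICT = { 'b', 'id', 'num', 'y' }
  'id' is in predict set, so this production goes in M[T, 'id']

M[T, 'id'] = T → E T'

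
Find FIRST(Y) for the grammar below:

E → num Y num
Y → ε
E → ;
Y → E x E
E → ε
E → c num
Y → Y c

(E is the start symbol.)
To compute FIRST(Y), examine every production with Y on the left-hand side, reading each right-hand side left to right until a non-nullable symbol is reached.

FIRST sets of the other non-terminals involved (by the same procedure, iterated to a fixed point):
  FIRST(E) = { ';', 'c', 'num', ε }

From Y → ε:
  - ε-production, so ε ∈ FIRST(Y)
From Y → E x E:
  - E is a non-terminal: add FIRST(E) \ {ε} = { ';', 'c', 'num' }
    E is nullable, so continue to the next symbol
  - x is a terminal: add 'x' and stop
From Y → Y c:
  - Y is the symbol being defined: contributes nothing new
    Y is nullable, so continue to the next symbol
  - c is a terminal: add 'c' and stop

Collecting: FIRST(Y) = { ';', 'c', 'num', 'x', ε }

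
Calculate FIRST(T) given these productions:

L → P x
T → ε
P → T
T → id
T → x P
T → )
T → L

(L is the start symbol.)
{ ')', 'id', 'x', ε }

To compute FIRST(T), examine every production with T on the left-hand side, reading each right-hand side left to right until a non-nullable symbol is reached.

FIRST sets of the other non-terminals involved (by the same procedure, iterated to a fixed point):
  FIRST(L) = { ')', 'id', 'x' }

From T → ε:
  - ε-production, so ε ∈ FIRST(T)
From T → id:
  - id is a terminal: add 'id' and stop
From T → x P:
  - x is a terminal: add 'x' and stop
From T → ):
  - ')' is a terminal: add ')' and stop
From T → L:
  - L is a non-terminal: add FIRST(L) \ {ε} = { ')', 'id', 'x' }
    L is not nullable, so stop

Collecting: FIRST(T) = { ')', 'id', 'x', ε }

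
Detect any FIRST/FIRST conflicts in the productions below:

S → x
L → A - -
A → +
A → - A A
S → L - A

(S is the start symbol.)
FIRST sets of the non-terminals at (or reachable through a nullable prefix from) the front of some alternative:
  FIRST(L) = { '+', '-' }

Productions for S:
  S → x: FIRST = { 'x' }
  S → L - A: FIRST = { '+', '-' }
Productions for A:
  A → +: FIRST = { '+' }
  A → - A A: FIRST = { '-' }
L has only one production, so no FIRST/FIRST conflict is possible there.

All alternatives of each non-terminal have pairwise disjoint FIRST sets.

Answer: No FIRST/FIRST conflicts.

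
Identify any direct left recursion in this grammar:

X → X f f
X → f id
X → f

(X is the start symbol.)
Yes, X is left-recursive

X → X f f: LEFT RECURSIVE (starts with X)
X → f id: starts with f
X → f: starts with f

The grammar has direct left recursion on: X.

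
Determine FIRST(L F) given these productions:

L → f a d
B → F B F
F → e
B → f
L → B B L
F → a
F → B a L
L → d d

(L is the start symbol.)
FIRST sets of the non-terminals involved (from the grammar, by fixed-point iteration):
  FIRST(L) = { 'a', 'd', 'e', 'f' }

To compute FIRST(L F), process the symbols left to right:
Symbol L is a non-terminal. Add FIRST(L) \ {ε} = { 'a', 'd', 'e', 'f' }
L is not nullable (ε ∉ FIRST(L)), so stop here.
FIRST(L F) = { 'a', 'd', 'e', 'f' }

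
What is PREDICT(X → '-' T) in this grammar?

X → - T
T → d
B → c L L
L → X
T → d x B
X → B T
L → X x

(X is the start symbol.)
{ '-' }

PREDICT(X → '-' T) = (FIRST(RHS) \ {ε}) ∪ (FOLLOW(X) if ε ∈ FIRST(RHS), i.e. RHS ⇒* ε)
FIRST('-' T) = { '-' }
ε ∉ FIRST('-' T), so FOLLOW(X) is not added.
PREDICT(X → '-' T) = { '-' }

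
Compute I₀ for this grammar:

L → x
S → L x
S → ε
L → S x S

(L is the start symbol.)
First, augment the grammar with L' → L
I₀ = CLOSURE({ [L' → . L] }):
  [L' → . L] has the dot before L: add [L → . x], [L → . S x S]
  [L → . S x S] has the dot before S: add [S → . L x], [S → .]
No further items can be added.

I₀ = { [L → . S x S], [L → . x], [L' → . L], [S → . L x], [S → .] }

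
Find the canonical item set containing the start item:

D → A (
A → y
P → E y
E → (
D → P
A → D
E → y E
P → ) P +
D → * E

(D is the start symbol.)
{ [A → . D], [A → . y], [D → . * E], [D → . A (], [D → . P], [D' → . D], [E → . (], [E → . y E], [P → . ) P +], [P → . E y] }

First, augment the grammar with D' → D
I₀ = CLOSURE({ [D' → . D] }):
  [D' → . D] has the dot before D: add [D → . A (], [D → . P], [D → . * E]
  [D → . A (] has the dot before A: add [A → . y], [A → . D]
  [D → . P] has the dot before P: add [P → . E y], [P → . ) P +]
  [P → . E y] has the dot before E: add [E → . (], [E → . y E]
No further items can be added.

I₀ = { [A → . D], [A → . y], [D → . * E], [D → . A (], [D → . P], [D' → . D], [E → . (], [E → . y E], [P → . ) P +], [P → . E y] }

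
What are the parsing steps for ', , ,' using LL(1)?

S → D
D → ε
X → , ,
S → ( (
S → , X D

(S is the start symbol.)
Stack is shown with the top on the left.

Stack    Input    Action
------------------------
S $      , , , $  output S → , X D
, X D $  , , , $  match ','
X D $    , , $    output X → , ,
, , D $  , , $    match ','
, D $    , $      match ','
D $      $        output D → ε
$        $        accept

The string is accepted.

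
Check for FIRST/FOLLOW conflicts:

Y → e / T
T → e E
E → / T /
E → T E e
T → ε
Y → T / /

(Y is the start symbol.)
A FIRST/FOLLOW conflict occurs when a non-terminal N has a nullable alternative N → β (β ⇒* ε) and another alternative N → α with FIRST(α) ∩ FOLLOW(N) ≠ ∅: on such a lookahead the parser cannot decide between expanding α and letting N vanish via β.

Nullable non-terminals: T.

T: nullable alternative(s) T → ε; FOLLOW(T) = { $, '/', 'e' }
  T → e E: FIRST \ {ε} = { 'e' } — overlaps FOLLOW(T) on { 'e' }: CONFLICT
  T → ε: FIRST \ {ε} = { } — this is the only nullable alternative, skip

E, Y have no nullable alternative, so no FIRST/FOLLOW check is needed there.

So the grammar has 1 FIRST/FOLLOW conflict (marked CONFLICT above).

Answer: Yes. T → e E with FOLLOW(T) on { 'e' }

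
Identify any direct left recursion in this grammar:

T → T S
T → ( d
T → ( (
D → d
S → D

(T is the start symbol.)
Direct left recursion occurs when N → N α for some non-terminal N (the right-hand side begins with the left-hand side itself).

T → T S: LEFT RECURSIVE (starts with T)
T → ( d: starts with '('
T → ( (: starts with '('
D → d: starts with d
S → D: starts with D

The grammar has direct left recursion on: T.

Answer: Yes, T is left-recursive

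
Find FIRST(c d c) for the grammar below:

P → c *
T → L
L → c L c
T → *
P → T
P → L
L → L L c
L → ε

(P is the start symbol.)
To compute FIRST(c d c), process the symbols left to right:
Symbol c is a terminal. Add 'c' and stop.
FIRST(c d c) = { 'c' }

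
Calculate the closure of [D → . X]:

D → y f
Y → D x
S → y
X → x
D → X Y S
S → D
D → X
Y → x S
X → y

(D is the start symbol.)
{ [D → . X], [X → . x], [X → . y] }

To compute CLOSURE, for each item [A → α.Bβ] where B is a non-terminal, add [B → .γ] for all productions B → γ; repeat for the newly added items until nothing changes.

Start with: [D → . X]
  [D → . X] has the dot before X: add [X → . x], [X → . y]
No further items can be added.

CLOSURE = { [D → . X], [X → . x], [X → . y] }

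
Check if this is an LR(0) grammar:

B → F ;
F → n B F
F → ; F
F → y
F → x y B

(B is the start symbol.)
A grammar is LR(0) if no state in the canonical LR(0) collection has:
  - both a shift item (dot before a terminal) and a complete item (shift-reduce conflict), or
  - two or more complete items (reduce-reduce conflict; the accept item [B' → B .] counts as a complete item here).

Augment with B' → B and build the canonical LR(0) collection (I0 = CLOSURE({[B' → . B]}), then GOTO on every symbol after a dot until no new states appear). It has 13 states:
  I0: { [B → . F ;], [B' → . B], [F → . ; F], [F → . n B F], [F → . x y B], [F → . y] }  — shift
  I1: { [F → . ; F], [F → . n B F], [F → . x y B], [F → . y], [F → ; . F] }  — shift
  I2: { [B' → B .] }  — accept
  I3: { [B → F . ;] }  — shift
  I4: { [B → . F ;], [F → . ; F], [F → . n B F], [F → . x y B], [F → . y], [F → n . B F] }  — shift
  I5: { [F → x . y B] }  — shift
  I6: { [F → y .] }  — reduce
  I7: { [B → . F ;], [F → . ; F], [F → . n B F], [F → . x y B], [F → . y], [F → x y . B] }  — shift
  I8: { [F → x y B .] }  — reduce
  I9: { [F → . ; F], [F → . n B F], [F → . x y B], [F → . y], [F → n B . F] }  — shift
  I10: { [F → n B F .] }  — reduce
  I11: { [B → F ; .] }  — reduce
  I12: { [F → ; F .] }  — reduce

Every state is either a pure shift/goto state or contains exactly one complete item and nothing to shift — no conflicts. The grammar is LR(0).

Answer: Yes, the grammar is LR(0)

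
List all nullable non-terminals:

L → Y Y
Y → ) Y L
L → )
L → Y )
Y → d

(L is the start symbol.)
None

A non-terminal is nullable if it can derive ε (the empty string): either it has an ε-production, or it has a production whose right-hand side consists entirely of nullable non-terminals.

There are no ε-productions, so no non-terminal can derive ε.
No non-terminals are nullable.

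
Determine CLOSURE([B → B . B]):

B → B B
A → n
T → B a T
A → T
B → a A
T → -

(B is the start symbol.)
{ [B → . B B], [B → . a A], [B → B . B] }

To compute CLOSURE, for each item [A → α.Bβ] where B is a non-terminal, add [B → .γ] for all productions B → γ; repeat for the newly added items until nothing changes.

Start with: [B → B . B]
  [B → B . B] has the dot before B: add [B → . B B], [B → . a A]
No further items can be added.

CLOSURE = { [B → . B B], [B → . a A], [B → B . B] }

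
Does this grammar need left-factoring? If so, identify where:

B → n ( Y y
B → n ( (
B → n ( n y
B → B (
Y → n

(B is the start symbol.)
Left-factoring is needed when two productions for the same non-terminal
share a common prefix on the right-hand side.

Productions for B:
  B → n ( Y y
  B → n ( (
  B → n ( n y
  B → B (

Found common prefix 'n (' in productions for B

Answer: Yes, B has productions with common prefix 'n ('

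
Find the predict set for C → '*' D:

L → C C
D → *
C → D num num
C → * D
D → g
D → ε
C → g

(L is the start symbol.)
{ '*' }

PREDICT(C → '*' D) = (FIRST(RHS) \ {ε}) ∪ (FOLLOW(C) if ε ∈ FIRST(RHS), i.e. RHS ⇒* ε)
FIRST('*' D) = { '*' }
ε ∉ FIRST('*' D), so FOLLOW(C) is not added.
PREDICT(C → '*' D) = { '*' }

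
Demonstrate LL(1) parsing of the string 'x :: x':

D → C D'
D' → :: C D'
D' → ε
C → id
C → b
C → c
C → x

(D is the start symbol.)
Stack is shown with the top on the left.

Stack      Input     Action
---------------------------
D $        x :: x $  output D → C D'
C D' $     x :: x $  output C → x
x D' $     x :: x $  match 'x'
D' $       :: x $    output D' → :: C D'
:: C D' $  :: x $    match '::'
C D' $     x $       output C → x
x D' $     x $       match 'x'
D' $       $         output D' → ε
$          $         accept

The string is accepted.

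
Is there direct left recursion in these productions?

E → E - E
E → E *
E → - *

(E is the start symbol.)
Direct left recursion occurs when N → N α for some non-terminal N (the right-hand side begins with the left-hand side itself).

E → E - E: LEFT RECURSIVE (starts with E)
E → E *: LEFT RECURSIVE (starts with E)
E → - *: starts with '-'

The grammar has direct left recursion on: E.

Answer: Yes, E is left-recursive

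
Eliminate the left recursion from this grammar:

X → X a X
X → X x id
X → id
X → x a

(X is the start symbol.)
X → id X'
X → x a X'
X' → a X X'
X' → x id X'
X' → ε

X is directly left-recursive. The standard transformation for
  A → A α₁ | ... | A α_m | β₁ | ... | β_n
is
  A  → β₁ A' | ... | β_n A'
  A' → α₁ A' | ... | α_m A' | ε

X → id becomes X → id X'
X → x a becomes X → x a X'
X → X a X becomes X' → a X X'
X → X x id becomes X' → x id X'
Add X' → ε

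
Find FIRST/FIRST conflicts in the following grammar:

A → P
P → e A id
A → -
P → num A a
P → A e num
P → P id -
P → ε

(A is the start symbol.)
FIRST sets of the non-terminals at (or reachable through a nullable prefix from) the front of some alternative:
  FIRST(P) = { '-', 'e', 'id', 'num', ε }
  FIRST(A) = { '-', 'e', 'id', 'num', ε }

Productions for A:
  A → P: FIRST = { '-', 'e', 'id', 'num', ε }
  A → -: FIRST = { '-' }
Productions for P:
  P → e A id: FIRST = { 'e' }
  P → num A a: FIRST = { 'num' }
  P → A e num: FIRST = { '-', 'e', 'id', 'num' }
  P → P id -: FIRST = { '-', 'e', 'id', 'num' }
  P → ε: FIRST = { ε }

Conflict for A: A → P and A → -
  Overlap: { '-' }
Conflict for P: P → e A id and P → A e num
  Overlap: { 'e' }
Conflict for P: P → e A id and P → P id -
  Overlap: { 'e' }
Conflict for P: P → num A a and P → A e num
  Overlap: { 'num' }
Conflict for P: P → num A a and P → P id -
  Overlap: { 'num' }
Conflict for P: P → A e num and P → P id -
  Overlap: { '-', 'e', 'id', 'num' }

Answer: Yes. A → P / A → '-' on { '-' }; P → e A id / P → A e num on { 'e' }; P → e A id / P → P id '-' on { 'e' }; P → num A a / P → A e num on { 'num' }; P → num A a / P → P id '-' on { 'num' }; P → A e num / P → P id '-' on { '-', 'e', 'id', 'num' }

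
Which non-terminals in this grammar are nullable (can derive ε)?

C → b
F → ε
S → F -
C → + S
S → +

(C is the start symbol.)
ε-productions: F → ε
So F is immediately nullable.
No further non-terminal can be added: every production for the remaining non-terminals contains a terminal or a non-nullable non-terminal.
Nullable = { 'F' }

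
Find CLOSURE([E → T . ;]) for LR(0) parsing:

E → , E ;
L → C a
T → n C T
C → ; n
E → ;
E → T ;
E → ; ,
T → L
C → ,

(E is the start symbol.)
To compute CLOSURE, for each item [A → α.Bβ] where B is a non-terminal, add [B → .γ] for all productions B → γ; repeat for the newly added items until nothing changes.

Start with: [E → T . ;]
The dot precedes the terminal ';', so nothing is added.

CLOSURE = { [E → T . ;] }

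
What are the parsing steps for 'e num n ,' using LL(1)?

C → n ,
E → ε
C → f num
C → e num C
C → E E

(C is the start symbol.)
LL(1) parsing maintains a stack (initially the start symbol over $) and the input. At each step: if the stack top is a terminal, match it against the current input token; if it is a non-terminal N, replace it with the RHS of M[N, lookahead] (the unique production whose predict set contains the lookahead).

Stack is shown with the top on the left.

Stack      Input        Action
------------------------------
C $        e num n , $  output C → e num C
e num C $  e num n , $  match 'e'
num C $    num n , $    match 'num'
C $        n , $        output C → n ,
n , $      n , $        match 'n'
, $        , $          match ','
$          $            accept

The string is accepted.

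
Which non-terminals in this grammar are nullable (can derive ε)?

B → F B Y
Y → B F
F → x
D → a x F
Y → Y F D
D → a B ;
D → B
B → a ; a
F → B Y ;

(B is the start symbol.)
A non-terminal is nullable if it can derive ε (the empty string): either it has an ε-production, or it has a production whose right-hand side consists entirely of nullable non-terminals.

There are no ε-productions, so no non-terminal can derive ε.
No non-terminals are nullable.

Answer: None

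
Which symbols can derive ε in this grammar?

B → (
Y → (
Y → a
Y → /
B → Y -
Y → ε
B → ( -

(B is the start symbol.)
A non-terminal is nullable if it can derive ε (the empty string): either it has an ε-production, or it has a production whose right-hand side consists entirely of nullable non-terminals.

ε-productions: Y → ε
So Y is immediately nullable.
No further non-terminal can be added: every production for the remaining non-terminals contains a terminal or a non-nullable non-terminal.
Nullable = { 'Y' }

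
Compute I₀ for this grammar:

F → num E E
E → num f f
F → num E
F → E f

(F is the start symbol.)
First, augment the grammar with F' → F
I₀ = CLOSURE({ [F' → . F] }):
  [F' → . F] has the dot before F: add [F → . num E E], [F → . num E], [F → . E f]
  [F → . E f] has the dot before E: add [E → . num f f]
No further items can be added.

I₀ = { [E → . num f f], [F → . E f], [F → . num E E], [F → . num E], [F' → . F] }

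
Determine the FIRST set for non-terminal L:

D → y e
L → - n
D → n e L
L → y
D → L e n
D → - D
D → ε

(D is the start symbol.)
To compute FIRST(L), examine every production with L on the left-hand side, reading each right-hand side left to right until a non-nullable symbol is reached.

From L → - n:
  - '-' is a terminal: add '-' and stop
From L → y:
  - y is a terminal: add 'y' and stop

Collecting: FIRST(L) = { '-', 'y' }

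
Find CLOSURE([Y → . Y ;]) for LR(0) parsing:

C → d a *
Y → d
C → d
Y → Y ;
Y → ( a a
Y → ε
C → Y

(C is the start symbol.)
Start with: [Y → . Y ;]
  [Y → . Y ;] has the dot before Y: add [Y → . d], [Y → . ( a a], [Y → .]
No further items can be added.

CLOSURE = { [Y → . ( a a], [Y → . Y ;], [Y → . d], [Y → .] }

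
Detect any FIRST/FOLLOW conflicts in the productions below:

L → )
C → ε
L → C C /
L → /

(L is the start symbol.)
A FIRST/FOLLOW conflict occurs when a non-terminal N has a nullable alternative N → β (β ⇒* ε) and another alternative N → α with FIRST(α) ∩ FOLLOW(N) ≠ ∅: on such a lookahead the parser cannot decide between expanding α and letting N vanish via β.

Nullable non-terminals: C.
C has a nullable alternative but only one production, so nothing to check.

L has no nullable alternative, so no FIRST/FOLLOW check is needed there.

No FIRST/FOLLOW conflicts found.

Answer: No FIRST/FOLLOW conflicts.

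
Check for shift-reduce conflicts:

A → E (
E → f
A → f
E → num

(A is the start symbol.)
No shift-reduce conflicts

A shift-reduce conflict occurs when an LR(0) state has both:
  - a complete (reduce) item [A → α .] (dot at the end), and
  - a shift item [B → β . c γ] (dot before a terminal).

Augment with A' → A and build the canonical LR(0) collection (I0 = CLOSURE({[A' → . A]}), then GOTO on every symbol after a dot until no new states appear). It has 6 states:
  I0: { [A → . E (], [A → . f], [A' → . A], [E → . f], [E → . num] }  — shift
  I1: { [A' → A .] }  — accept
  I2: { [A → E . (] }  — shift
  I3: { [A → f .], [E → f .] }  — 2 reduces
  I4: { [E → num .] }  — reduce
  I5: { [A → E ( .] }  — reduce

No state contains both a complete item and a shift item.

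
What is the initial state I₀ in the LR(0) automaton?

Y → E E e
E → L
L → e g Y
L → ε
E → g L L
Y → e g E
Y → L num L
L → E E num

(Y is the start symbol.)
{ [E → . L], [E → . g L L], [L → . E E num], [L → . e g Y], [L → .], [Y → . E E e], [Y → . L num L], [Y → . e g E], [Y' → . Y] }

First, augment the grammar with Y' → Y
I₀ = CLOSURE({ [Y' → . Y] }):
  [Y' → . Y] has the dot before Y: add [Y → . E E e], [Y → . e g E], [Y → . L num L]
  [Y → . E E e] has the dot before E: add [E → . L], [E → . g L L]
  [Y → . L num L] has the dot before L: add [L → . e g Y], [L → .], [L → . E E num]
No further items can be added.

I₀ = { [E → . L], [E → . g L L], [L → . E E num], [L → . e g Y], [L → .], [Y → . E E e], [Y → . L num L], [Y → . e g E], [Y' → . Y] }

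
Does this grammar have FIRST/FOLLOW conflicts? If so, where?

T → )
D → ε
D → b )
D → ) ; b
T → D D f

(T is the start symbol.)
Yes. D → b ')' with FOLLOW(D) on { 'b' }; D → ')' ';' b with FOLLOW(D) on { ')' }

A FIRST/FOLLOW conflict occurs when a non-terminal N has a nullable alternative N → β (β ⇒* ε) and another alternative N → α with FIRST(α) ∩ FOLLOW(N) ≠ ∅: on such a lookahead the parser cannot decide between expanding α and letting N vanish via β.

Nullable non-terminals: D.

D: nullable alternative(s) D → ε; FOLLOW(D) = { ')', 'b', 'f' }
  D → ε: FIRST \ {ε} = { } — this is the only nullable alternative, skip
  D → b ): FIRST \ {ε} = { 'b' } — overlaps FOLLOW(D) on { 'b' }: CONFLICT
  D → ) ; b: FIRST \ {ε} = { ')' } — overlaps FOLLOW(D) on { ')' }: CONFLICT

T has no nullable alternative, so no FIRST/FOLLOW check is needed there.

So the grammar has 2 FIRST/FOLLOW conflicts (marked CONFLICT above).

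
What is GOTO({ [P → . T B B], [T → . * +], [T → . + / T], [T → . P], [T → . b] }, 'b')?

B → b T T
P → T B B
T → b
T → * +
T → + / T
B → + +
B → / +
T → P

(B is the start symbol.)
{ [T → b .] }

GOTO(I, 'b') = CLOSURE({ [A → αX.β] : [A → α.Xβ] ∈ I, X = 'b' })

Items with dot before 'b', with the dot advanced:
  [T → . b] → [T → b .]
Closure adds nothing (no advanced item has the dot before a non-terminal).

GOTO = { [T → b .] }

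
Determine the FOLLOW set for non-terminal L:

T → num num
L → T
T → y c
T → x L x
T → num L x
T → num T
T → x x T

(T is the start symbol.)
To compute FOLLOW(L), find every occurrence of L on a right-hand side N → α L β: add FIRST(β) \ {ε}, and if β is empty or nullable also add FOLLOW(N). Iterate to a fixed point.

In T → x L x: L is followed by x, add FIRST(x) \ {ε} = { 'x' }
In T → num L x: L is followed by x, add FIRST(x) \ {ε} = { 'x' }

Taking the union: FOLLOW(L) = { 'x' }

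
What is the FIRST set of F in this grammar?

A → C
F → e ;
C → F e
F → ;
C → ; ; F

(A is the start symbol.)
{ ';', 'e' }

To compute FIRST(F), examine every production with F on the left-hand side, reading each right-hand side left to right until a non-nullable symbol is reached.

From F → e ;:
  - e is a terminal: add 'e' and stop
From F → ;:
  - ';' is a terminal: add ';' and stop

Collecting: FIRST(F) = { ';', 'e' }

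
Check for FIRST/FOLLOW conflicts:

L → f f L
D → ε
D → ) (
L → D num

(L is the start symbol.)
No FIRST/FOLLOW conflicts.

A FIRST/FOLLOW conflict occurs when a non-terminal N has a nullable alternative N → β (β ⇒* ε) and another alternative N → α with FIRST(α) ∩ FOLLOW(N) ≠ ∅: on such a lookahead the parser cannot decide between expanding α and letting N vanish via β.

Nullable non-terminals: D.

D: nullable alternative(s) D → ε; FOLLOW(D) = { 'num' }
  D → ε: FIRST \ {ε} = { } — this is the only nullable alternative, skip
  D → ) (: FIRST \ {ε} = { ')' } — disjoint from FOLLOW(D)

L has no nullable alternative, so no FIRST/FOLLOW check is needed there.

No FIRST/FOLLOW conflicts found.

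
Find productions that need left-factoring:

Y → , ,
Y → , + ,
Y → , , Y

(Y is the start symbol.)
Yes, Y has productions with common prefix ','

Left-factoring is needed when two productions for the same non-terminal
share a common prefix on the right-hand side.

Productions for Y:
  Y → , ,
  Y → , + ,
  Y → , , Y

Found common prefix ',' in productions for Y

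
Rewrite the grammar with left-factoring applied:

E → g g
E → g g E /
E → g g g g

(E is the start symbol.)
Left-factoring transforms A → αβ₁ | αβ₂ into A → αA' and A' → β₁ | β₂
(α is the longest common prefix among the alternatives). Repeat until
no nonterminal has two alternatives with a common prefix.

Round 1: E has alternatives sharing prefix 'g g'. Introduce E': E → g g E'
  Add: E' → ε
  Add: E' → E /
  Add: E' → g g

No remaining common prefixes — done.

Resulting grammar:
E → g g E'
E' → ε
E' → E /
E' → g g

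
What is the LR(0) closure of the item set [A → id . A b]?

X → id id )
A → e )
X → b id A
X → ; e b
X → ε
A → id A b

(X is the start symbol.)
To compute CLOSURE, for each item [A → α.Bβ] where B is a non-terminal, add [B → .γ] for all productions B → γ; repeat for the newly added items until nothing changes.

Start with: [A → id . A b]
  [A → id . A b] has the dot before A: add [A → . e )], [A → . id A b]
No further items can be added.

CLOSURE = { [A → . e )], [A → . id A b], [A → id . A b] }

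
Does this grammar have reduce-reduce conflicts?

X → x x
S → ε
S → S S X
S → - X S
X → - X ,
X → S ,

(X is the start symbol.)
Yes — I12: [S → .] vs [S → - X S .]

Augment with X' → X and build the canonical LR(0) collection (I0 = CLOSURE({[X' → . X]}), then GOTO on every symbol after a dot until no new states appear). It has 15 states:
  I0: { [S → . - X S], [S → . S S X], [S → .], [X → . - X ,], [X → . S ,], [X → . x x], [X' → . X] }  — shift, reduce
  I1: { [S → - . X S], [S → . - X S], [S → . S S X], [S → .], [X → - . X ,], [X → . - X ,], [X → . S ,], [X → . x x] }  — shift, reduce
  I2: { [S → . - X S], [S → . S S X], [S → .], [S → S . S X], [X → S . ,] }  — shift, reduce
  I3: { [X' → X .] }  — accept
  I4: { [X → x . x] }  — shift
  I5: { [X → x x .] }  — reduce
  I6: { [X → S , .] }  — reduce
  I7: { [S → - . X S], [S → . - X S], [S → . S S X], [S → .], [X → . - X ,], [X → . S ,], [X → . x x] }  — shift, reduce
  I8: { [S → . - X S], [S → . S S X], [S → .], [S → S . S X], [S → S S . X], [X → . - X ,], [X → . S ,], [X → . x x] }  — shift, reduce
  I9: { [S → . - X S], [S → . S S X], [S → .], [S → S . S X], [S → S S . X], [X → . - X ,], [X → . S ,], [X → . x x], [X → S . ,] }  — shift, reduce
  I10: { [S → S S X .] }  — reduce
  I11: { [S → - X . S], [S → . - X S], [S → . S S X], [S → .] }  — shift, reduce
  I12: { [S → - X S .], [S → . - X S], [S → . S S X], [S → .], [S → S . S X] }  — shift, 2 reduces
  I13: { [S → - X . S], [S → . - X S], [S → . S S X], [S → .], [X → - X . ,] }  — shift, reduce
  I14: { [X → - X , .] }  — reduce

I12 contains complete items [S → .], [S → - X S .] — reduce-reduce conflict.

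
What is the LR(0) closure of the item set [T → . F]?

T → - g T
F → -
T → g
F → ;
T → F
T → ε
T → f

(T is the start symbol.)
Start with: [T → . F]
  [T → . F] has the dot before F: add [F → . -], [F → . ;]
No further items can be added.

CLOSURE = { [F → . -], [F → . ;], [T → . F] }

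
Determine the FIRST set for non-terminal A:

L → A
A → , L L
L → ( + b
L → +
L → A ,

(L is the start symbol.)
From A → , L L:
  - ',' is a terminal: add ',' and stop

Collecting: FIRST(A) = { ',' }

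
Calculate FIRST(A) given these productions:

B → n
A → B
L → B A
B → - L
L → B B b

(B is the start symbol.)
{ '-', 'n' }

To compute FIRST(A), examine every production with A on the left-hand side, reading each right-hand side left to right until a non-nullable symbol is reached.

FIRST sets of the other non-terminals involved (by the same procedure, iterated to a fixed point):
  FIRST(B) = { '-', 'n' }

From A → B:
  - B is a non-terminal: add FIRST(B) \ {ε} = { '-', 'n' }
    B is not nullable, so stop

Collecting: FIRST(A) = { '-', 'n' }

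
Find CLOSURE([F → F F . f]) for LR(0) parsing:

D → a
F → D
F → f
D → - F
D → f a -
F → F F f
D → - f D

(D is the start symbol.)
{ [F → F F . f] }

To compute CLOSURE, for each item [A → α.Bβ] where B is a non-terminal, add [B → .γ] for all productions B → γ; repeat for the newly added items until nothing changes.

Start with: [F → F F . f]
The dot precedes the terminal f, so nothing is added.

CLOSURE = { [F → F F . f] }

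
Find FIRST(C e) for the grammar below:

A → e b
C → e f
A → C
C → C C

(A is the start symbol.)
{ 'e' }

FIRST sets of the non-terminals involved (from the grammar, by fixed-point iteration):
  FIRST(C) = { 'e' }

To compute FIRST(C e), process the symbols left to right:
Symbol C is a non-terminal. Add FIRST(C) \ {ε} = { 'e' }
C is not nullable (ε ∉ FIRST(C)), so stop here.
FIRST(C e) = { 'e' }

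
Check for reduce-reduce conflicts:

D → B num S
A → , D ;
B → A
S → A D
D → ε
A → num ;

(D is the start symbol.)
Augment with D' → D and build the canonical LR(0) collection (I0 = CLOSURE({[D' → . D]}), then GOTO on every symbol after a dot until no new states appear). It has 13 states:
  I0: { [A → . , D ;], [A → . num ;], [B → . A], [D → . B num S], [D → .], [D' → . D] }  — shift, reduce
  I1: { [A → , . D ;], [A → . , D ;], [A → . num ;], [B → . A], [D → . B num S], [D → .] }  — shift, reduce
  I2: { [B → A .] }  — reduce
  I3: { [D → B . num S] }  — shift
  I4: { [D' → D .] }  — accept
  I5: { [A → num . ;] }  — shift
  I6: { [A → num ; .] }  — reduce
  I7: { [A → . , D ;], [A → . num ;], [D → B num . S], [S → . A D] }  — shift
  I8: { [A → . , D ;], [A → . num ;], [B → . A], [D → . B num S], [D → .], [S → A . D] }  — shift, reduce
  I9: { [D → B num S .] }  — reduce
  I10: { [S → A D .] }  — reduce
  I11: { [A → , D . ;] }  — shift
  I12: { [A → , D ; .] }  — reduce

No state contains more than one complete item.

Answer: No reduce-reduce conflicts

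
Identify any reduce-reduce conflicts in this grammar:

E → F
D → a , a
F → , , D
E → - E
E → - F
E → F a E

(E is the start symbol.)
Yes — I8: [E → - F .] vs [E → F .]

Augment with E' → E and build the canonical LR(0) collection (I0 = CLOSURE({[E' → . E]}), then GOTO on every symbol after a dot until no new states appear). It has 14 states:
  I0: { [E → . - E], [E → . - F], [E → . F a E], [E → . F], [E' → . E], [F → . , , D] }  — shift
  I1: { [F → , . , D] }  — shift
  I2: { [E → - . E], [E → - . F], [E → . - E], [E → . - F], [E → . F a E], [E → . F], [F → . , , D] }  — shift
  I3: { [E' → E .] }  — accept
  I4: { [E → F . a E], [E → F .] }  — shift, reduce
  I5: { [E → . - E], [E → . - F], [E → . F a E], [E → . F], [E → F a . E], [F → . , , D] }  — shift
  I6: { [E → F a E .] }  — reduce
  I7: { [E → - E .] }  — reduce
  I8: { [E → - F .], [E → F . a E], [E → F .] }  — shift, 2 reduces
  I9: { [D → . a , a], [F → , , . D] }  — shift
  I10: { [F → , , D .] }  — reduce
  I11: { [D → a . , a] }  — shift
  I12: { [D → a , . a] }  — shift
  I13: { [D → a , a .] }  — reduce

I8 contains complete items [E → - F .], [E → F .] — reduce-reduce conflict.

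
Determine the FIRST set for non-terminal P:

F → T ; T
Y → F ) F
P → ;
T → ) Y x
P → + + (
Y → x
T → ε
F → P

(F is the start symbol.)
To compute FIRST(P), examine every production with P on the left-hand side, reading each right-hand side left to right until a non-nullable symbol is reached.

From P → ;:
  - ';' is a terminal: add ';' and stop
From P → + + (:
  - '+' is a terminal: add '+' and stop

Collecting: FIRST(P) = { '+', ';' }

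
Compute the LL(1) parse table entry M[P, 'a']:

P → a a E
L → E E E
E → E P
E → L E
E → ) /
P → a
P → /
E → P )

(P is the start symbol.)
To find M[P, 'a'], we find productions for P where 'a' is in the predict set (PREDICT(N → α) = (FIRST(α) \ {ε}) ∪ (FOLLOW(N) if α ⇒* ε)).

P → a a E: PREDICT = { 'a' }
  'a' is in predict set, so this production goes in M[P, 'a']
P → a: PREDICT = { 'a' }
  'a' is in predict set, so this production goes in M[P, 'a']
P → /: PREDICT = { '/' }

M[P, 'a'] = P → a a E, P → a  (a multiply-defined cell — the grammar is not LL(1))

Answer: P → a a E, P → a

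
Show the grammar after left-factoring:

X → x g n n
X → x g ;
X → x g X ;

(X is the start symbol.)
Left-factoring transforms A → αβ₁ | αβ₂ into A → αA' and A' → β₁ | β₂
(α is the longest common prefix among the alternatives). Repeat until
no nonterminal has two alternatives with a common prefix.

Round 1: X has alternatives sharing prefix 'x g'. Introduce X': X → x g X'
  Add: X' → n n
  Add: X' → ;
  Add: X' → X ;

No remaining common prefixes — done.

Resulting grammar:
X → x g X'
X' → n n
X' → ;
X' → X ;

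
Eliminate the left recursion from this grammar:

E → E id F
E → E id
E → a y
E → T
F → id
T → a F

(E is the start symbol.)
E → a y E'
E → T E'
E' → id F E'
E' → id E'
E' → ε
F → id
T → a F

E is directly left-recursive. The standard transformation for
  A → A α₁ | ... | A α_m | β₁ | ... | β_n
is
  A  → β₁ A' | ... | β_n A'
  A' → α₁ A' | ... | α_m A' | ε

E → a y becomes E → a y E'
E → T becomes E → T E'
E → E id F becomes E' → id F E'
E → E id becomes E' → id E'
Add E' → ε

Productions for other non-terminals are unchanged:
  F → id
  T → a F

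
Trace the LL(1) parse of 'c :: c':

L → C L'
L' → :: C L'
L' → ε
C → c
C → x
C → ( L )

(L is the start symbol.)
LL(1) parsing maintains a stack (initially the start symbol over $) and the input. At each step: if the stack top is a terminal, match it against the current input token; if it is a non-terminal N, replace it with the RHS of M[N, lookahead] (the unique production whose predict set contains the lookahead).

Stack is shown with the top on the left.

Stack      Input     Action
---------------------------
L $        c :: c $  output L → C L'
C L' $     c :: c $  output C → c
c L' $     c :: c $  match 'c'
L' $       :: c $    output L' → :: C L'
:: C L' $  :: c $    match '::'
C L' $     c $       output C → c
c L' $     c $       match 'c'
L' $       $         output L' → ε
$          $         accept

The string is accepted.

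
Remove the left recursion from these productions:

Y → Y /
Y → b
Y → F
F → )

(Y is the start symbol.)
Y → b Y'
Y → F Y'
Y' → / Y'
Y' → ε
F → )

Y is directly left-recursive. The standard transformation for
  A → A α₁ | ... | A α_m | β₁ | ... | β_n
is
  A  → β₁ A' | ... | β_n A'
  A' → α₁ A' | ... | α_m A' | ε

Y → b becomes Y → b Y'
Y → F becomes Y → F Y'
Y → Y / becomes Y' → / Y'
Add Y' → ε

Productions for other non-terminals are unchanged:
  F → )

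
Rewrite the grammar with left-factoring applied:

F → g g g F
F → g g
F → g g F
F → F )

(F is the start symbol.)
Left-factoring transforms A → αβ₁ | αβ₂ into A → αA' and A' → β₁ | β₂
(α is the longest common prefix among the alternatives). Repeat until
no nonterminal has two alternatives with a common prefix.

Round 1: F has alternatives sharing prefix 'g g'. Introduce F': F → g g F'
  Add: F' → g F
  Add: F' → ε
  Add: F' → F

No remaining common prefixes — done.

Resulting grammar:
F → g g F'
F' → g F
F' → ε
F' → F
F → F )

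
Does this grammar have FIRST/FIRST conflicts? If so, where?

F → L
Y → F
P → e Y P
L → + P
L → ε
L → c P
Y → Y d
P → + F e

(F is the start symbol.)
A FIRST/FIRST conflict occurs when two productions N → α and N → β for the same non-terminal have FIRST(α) ∩ FIRST(β) ≠ ∅ (with ε ∈ FIRST of a nullable right-hand side, so two nullable alternatives also conflict).

FIRST sets of the non-terminals at (or reachable through a nullable prefix from) the front of some alternative:
  FIRST(F) = { '+', 'c', ε }
  FIRST(Y) = { '+', 'c', 'd', ε }

Productions for Y:
  Y → F: FIRST = { '+', 'c', ε }
  Y → Y d: FIRST = { '+', 'c', 'd' }
Productions for P:
  P → e Y P: FIRST = { 'e' }
  P → + F e: FIRST = { '+' }
Productions for L:
  L → + P: FIRST = { '+' }
  L → ε: FIRST = { ε }
  L → c P: FIRST = { 'c' }
F has only one production, so no FIRST/FIRST conflict is possible there.

Conflict for Y: Y → F and Y → Y d
  Overlap: { '+', 'c' }

Answer: Yes. Y → F / Y → Y d on { '+', 'c' }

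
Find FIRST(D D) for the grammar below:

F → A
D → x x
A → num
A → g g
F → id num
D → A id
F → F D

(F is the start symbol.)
{ 'g', 'num', 'x' }

FIRST sets of the non-terminals involved (from the grammar, by fixed-point iteration):
  FIRST(D) = { 'g', 'num', 'x' }

To compute FIRST(D D), process the symbols left to right:
Symbol D is a non-terminal. Add FIRST(D) \ {ε} = { 'g', 'num', 'x' }
D is not nullable (ε ∉ FIRST(D)), so stop here.
FIRST(D D) = { 'g', 'num', 'x' }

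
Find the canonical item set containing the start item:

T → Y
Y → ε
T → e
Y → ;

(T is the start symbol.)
{ [T → . Y], [T → . e], [T' → . T], [Y → . ;], [Y → .] }

First, augment the grammar with T' → T
I₀ = CLOSURE({ [T' → . T] }):
  [T' → . T] has the dot before T: add [T → . Y], [T → . e]
  [T → . Y] has the dot before Y: add [Y → .], [Y → . ;]
No further items can be added.

I₀ = { [T → . Y], [T → . e], [T' → . T], [Y → . ;], [Y → .] }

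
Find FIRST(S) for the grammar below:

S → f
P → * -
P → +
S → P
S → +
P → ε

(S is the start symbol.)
{ '*', '+', 'f', ε }

To compute FIRST(S), examine every production with S on the left-hand side, reading each right-hand side left to right until a non-nullable symbol is reached.

FIRST sets of the other non-terminals involved (by the same procedure, iterated to a fixed point):
  FIRST(P) = { '*', '+', ε }

From S → f:
  - f is a terminal: add 'f' and stop
From S → P:
  - P is a non-terminal: add FIRST(P) \ {ε} = { '*', '+' }
    P is nullable and nothing follows, so the whole right-hand side can vanish: ε ∈ FIRST(S)
From S → +:
  - '+' is a terminal: add '+' and stop

Collecting: FIRST(S) = { '*', '+', 'f', ε }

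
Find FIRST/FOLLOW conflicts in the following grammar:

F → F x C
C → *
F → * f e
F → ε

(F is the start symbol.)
Nullable non-terminals: F.
FIRST sets used below: FIRST(F) = { '*', 'x', ε }

F: nullable alternative(s) F → ε; FOLLOW(F) = { $, 'x' }
  F → F x C: FIRST \ {ε} = { '*', 'x' } — overlaps FOLLOW(F) on { 'x' }: CONFLICT
  F → * f e: FIRST \ {ε} = { '*' } — disjoint from FOLLOW(F)
  F → ε: FIRST \ {ε} = { } — this is the only nullable alternative, skip

C has no nullable alternative, so no FIRST/FOLLOW check is needed there.

So the grammar has 1 FIRST/FOLLOW conflict (marked CONFLICT above).

Answer: Yes. F → F x C with FOLLOW(F) on { 'x' }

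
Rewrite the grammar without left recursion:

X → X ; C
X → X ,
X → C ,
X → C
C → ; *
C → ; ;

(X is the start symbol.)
X is directly left-recursive. The standard transformation for
  A → A α₁ | ... | A α_m | β₁ | ... | β_n
is
  A  → β₁ A' | ... | β_n A'
  A' → α₁ A' | ... | α_m A' | ε

X → C , becomes X → C , X'
X → C becomes X → C X'
X → X ; C becomes X' → ; C X'
X → X , becomes X' → , X'
Add X' → ε

Productions for other non-terminals are unchanged:
  C → ; *
  C → ; ;

Resulting grammar:
X → C , X'
X → C X'
X' → ; C X'
X' → , X'
X' → ε
C → ; *
C → ; ;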